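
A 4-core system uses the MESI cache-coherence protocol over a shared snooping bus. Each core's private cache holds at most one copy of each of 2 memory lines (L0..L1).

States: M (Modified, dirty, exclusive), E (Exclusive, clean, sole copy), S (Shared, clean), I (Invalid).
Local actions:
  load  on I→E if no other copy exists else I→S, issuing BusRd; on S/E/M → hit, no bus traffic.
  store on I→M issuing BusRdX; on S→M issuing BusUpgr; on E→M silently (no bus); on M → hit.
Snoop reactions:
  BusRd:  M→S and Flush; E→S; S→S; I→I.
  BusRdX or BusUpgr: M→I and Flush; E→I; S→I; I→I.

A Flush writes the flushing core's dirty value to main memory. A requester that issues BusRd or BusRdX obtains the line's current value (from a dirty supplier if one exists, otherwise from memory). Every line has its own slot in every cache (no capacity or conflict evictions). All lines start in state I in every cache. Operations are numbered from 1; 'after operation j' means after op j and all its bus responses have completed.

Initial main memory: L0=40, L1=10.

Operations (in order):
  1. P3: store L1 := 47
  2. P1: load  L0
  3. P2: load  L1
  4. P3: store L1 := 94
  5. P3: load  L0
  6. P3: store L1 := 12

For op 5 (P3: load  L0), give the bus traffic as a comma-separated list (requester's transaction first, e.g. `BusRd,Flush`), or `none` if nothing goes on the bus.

bus = BusRd

[1] P3: store L1 := 47 | P0:I, P1:I, P2:I, P3:M(47) | bus: BusRdX
[2] P1: load  L0 | P0:I, P1:E(40), P2:I, P3:I | bus: BusRd
[3] P2: load  L1 | P0:I, P1:I, P2:S(47), P3:S(47) | bus: BusRd,Flush
[4] P3: store L1 := 94 | P0:I, P1:I, P2:I, P3:M(94) | bus: BusUpgr
[5] P3: load  L0 | P0:I, P1:S(40), P2:I, P3:S(40) | bus: BusRd
[6] P3: store L1 := 12 | P0:I, P1:I, P2:I, P3:M(12) | bus: none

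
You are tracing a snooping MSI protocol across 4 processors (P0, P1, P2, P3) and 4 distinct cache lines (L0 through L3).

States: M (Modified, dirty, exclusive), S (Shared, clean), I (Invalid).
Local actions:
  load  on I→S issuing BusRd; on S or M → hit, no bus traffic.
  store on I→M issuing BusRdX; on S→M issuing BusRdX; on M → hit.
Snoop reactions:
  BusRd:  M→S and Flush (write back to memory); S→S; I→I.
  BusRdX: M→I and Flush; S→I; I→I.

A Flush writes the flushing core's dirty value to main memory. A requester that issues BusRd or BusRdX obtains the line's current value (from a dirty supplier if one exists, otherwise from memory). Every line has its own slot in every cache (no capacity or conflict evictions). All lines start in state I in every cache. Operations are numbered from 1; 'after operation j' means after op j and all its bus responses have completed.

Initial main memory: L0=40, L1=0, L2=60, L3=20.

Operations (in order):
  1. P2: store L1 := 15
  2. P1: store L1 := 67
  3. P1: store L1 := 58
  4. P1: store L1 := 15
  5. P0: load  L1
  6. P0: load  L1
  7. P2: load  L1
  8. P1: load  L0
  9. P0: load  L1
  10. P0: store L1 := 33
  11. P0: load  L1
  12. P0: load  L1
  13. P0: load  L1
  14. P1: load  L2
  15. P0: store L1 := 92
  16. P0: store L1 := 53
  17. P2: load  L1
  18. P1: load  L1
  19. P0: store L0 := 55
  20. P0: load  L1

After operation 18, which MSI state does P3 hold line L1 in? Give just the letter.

state = I

[1] P2: store L1 := 15 | P0:I, P1:I, P2:M(15), P3:I | bus: BusRdX
[2] P1: store L1 := 67 | P0:I, P1:M(67), P2:I, P3:I | bus: BusRdX,Flush
[3] P1: store L1 := 58 | P0:I, P1:M(58), P2:I, P3:I | bus: none
[4] P1: store L1 := 15 | P0:I, P1:M(15), P2:I, P3:I | bus: none
[5] P0: load  L1 | P0:S(15), P1:S(15), P2:I, P3:I | bus: BusRd,Flush
[6] P0: load  L1 | P0:S(15), P1:S(15), P2:I, P3:I | bus: none
[7] P2: load  L1 | P0:S(15), P1:S(15), P2:S(15), P3:I | bus: BusRd
[8] P1: load  L0 | P0:I, P1:S(40), P2:I, P3:I | bus: BusRd
[9] P0: load  L1 | P0:S(15), P1:S(15), P2:S(15), P3:I | bus: none
[10] P0: store L1 := 33 | P0:M(33), P1:I, P2:I, P3:I | bus: BusRdX
[11] P0: load  L1 | P0:M(33), P1:I, P2:I, P3:I | bus: none
[12] P0: load  L1 | P0:M(33), P1:I, P2:I, P3:I | bus: none
[13] P0: load  L1 | P0:M(33), P1:I, P2:I, P3:I | bus: none
[14] P1: load  L2 | P0:I, P1:S(60), P2:I, P3:I | bus: BusRd
[15] P0: store L1 := 92 | P0:M(92), P1:I, P2:I, P3:I | bus: none
[16] P0: store L1 := 53 | P0:M(53), P1:I, P2:I, P3:I | bus: none
[17] P2: load  L1 | P0:S(53), P1:I, P2:S(53), P3:I | bus: BusRd,Flush
[18] P1: load  L1 | P0:S(53), P1:S(53), P2:S(53), P3:I | bus: BusRd
[19] P0: store L0 := 55 | P0:M(55), P1:I, P2:I, P3:I | bus: BusRdX
[20] P0: load  L1 | P0:S(53), P1:S(53), P2:S(53), P3:I | bus: none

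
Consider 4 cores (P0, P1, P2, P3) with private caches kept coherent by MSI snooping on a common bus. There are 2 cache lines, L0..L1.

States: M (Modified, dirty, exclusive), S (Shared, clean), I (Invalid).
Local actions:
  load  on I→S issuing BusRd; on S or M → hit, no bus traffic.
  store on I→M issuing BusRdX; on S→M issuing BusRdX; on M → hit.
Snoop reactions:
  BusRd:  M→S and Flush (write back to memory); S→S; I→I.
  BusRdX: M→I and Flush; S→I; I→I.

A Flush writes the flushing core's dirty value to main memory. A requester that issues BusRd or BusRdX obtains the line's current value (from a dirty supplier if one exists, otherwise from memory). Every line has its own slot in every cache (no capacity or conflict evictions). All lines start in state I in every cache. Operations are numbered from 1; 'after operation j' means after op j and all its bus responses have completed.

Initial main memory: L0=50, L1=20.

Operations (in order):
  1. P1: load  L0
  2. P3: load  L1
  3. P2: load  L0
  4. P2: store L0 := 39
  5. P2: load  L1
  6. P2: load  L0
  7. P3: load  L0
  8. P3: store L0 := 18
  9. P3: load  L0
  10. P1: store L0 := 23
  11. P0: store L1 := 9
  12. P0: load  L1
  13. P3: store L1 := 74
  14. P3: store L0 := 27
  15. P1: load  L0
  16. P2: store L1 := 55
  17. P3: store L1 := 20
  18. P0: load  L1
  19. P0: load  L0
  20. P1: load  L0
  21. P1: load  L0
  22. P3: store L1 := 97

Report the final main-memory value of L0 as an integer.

memory[L0] = 27

step 1: P1: load  L0  ⟶  ISII  (L0)  txn=BusRd  M[L0]=50
step 2: P3: load  L1  ⟶  IIIS  (L1)  txn=BusRd  M[L1]=20
step 3: P2: load  L0  ⟶  ISSI  (L0)  txn=BusRd  M[L0]=50
step 4: P2: store L0 := 39  ⟶  IIMI  (L0)  txn=BusRdX  M[L0]=50
step 5: P2: load  L1  ⟶  IISS  (L1)  txn=BusRd  M[L1]=20
step 6: P2: load  L0  ⟶  IIMI  (L0)  txn=∅  M[L0]=50
step 7: P3: load  L0  ⟶  IISS  (L0)  txn=BusRd+Flush  M[L0]=39
step 8: P3: store L0 := 18  ⟶  IIIM  (L0)  txn=BusRdX  M[L0]=39
step 9: P3: load  L0  ⟶  IIIM  (L0)  txn=∅  M[L0]=39
step 10: P1: store L0 := 23  ⟶  IMII  (L0)  txn=BusRdX+Flush  M[L0]=18
step 11: P0: store L1 := 9  ⟶  MIII  (L1)  txn=BusRdX  M[L1]=20
step 12: P0: load  L1  ⟶  MIII  (L1)  txn=∅  M[L1]=20
step 13: P3: store L1 := 74  ⟶  IIIM  (L1)  txn=BusRdX+Flush  M[L1]=9
step 14: P3: store L0 := 27  ⟶  IIIM  (L0)  txn=BusRdX+Flush  M[L0]=23
step 15: P1: load  L0  ⟶  ISIS  (L0)  txn=BusRd+Flush  M[L0]=27
step 16: P2: store L1 := 55  ⟶  IIMI  (L1)  txn=BusRdX+Flush  M[L1]=74
step 17: P3: store L1 := 20  ⟶  IIIM  (L1)  txn=BusRdX+Flush  M[L1]=55
step 18: P0: load  L1  ⟶  SIIS  (L1)  txn=BusRd+Flush  M[L1]=20
step 19: P0: load  L0  ⟶  SSIS  (L0)  txn=BusRd  M[L0]=27
step 20: P1: load  L0  ⟶  SSIS  (L0)  txn=∅  M[L0]=27
step 21: P1: load  L0  ⟶  SSIS  (L0)  txn=∅  M[L0]=27
step 22: P3: store L1 := 97  ⟶  IIIM  (L1)  txn=BusRdX  M[L1]=20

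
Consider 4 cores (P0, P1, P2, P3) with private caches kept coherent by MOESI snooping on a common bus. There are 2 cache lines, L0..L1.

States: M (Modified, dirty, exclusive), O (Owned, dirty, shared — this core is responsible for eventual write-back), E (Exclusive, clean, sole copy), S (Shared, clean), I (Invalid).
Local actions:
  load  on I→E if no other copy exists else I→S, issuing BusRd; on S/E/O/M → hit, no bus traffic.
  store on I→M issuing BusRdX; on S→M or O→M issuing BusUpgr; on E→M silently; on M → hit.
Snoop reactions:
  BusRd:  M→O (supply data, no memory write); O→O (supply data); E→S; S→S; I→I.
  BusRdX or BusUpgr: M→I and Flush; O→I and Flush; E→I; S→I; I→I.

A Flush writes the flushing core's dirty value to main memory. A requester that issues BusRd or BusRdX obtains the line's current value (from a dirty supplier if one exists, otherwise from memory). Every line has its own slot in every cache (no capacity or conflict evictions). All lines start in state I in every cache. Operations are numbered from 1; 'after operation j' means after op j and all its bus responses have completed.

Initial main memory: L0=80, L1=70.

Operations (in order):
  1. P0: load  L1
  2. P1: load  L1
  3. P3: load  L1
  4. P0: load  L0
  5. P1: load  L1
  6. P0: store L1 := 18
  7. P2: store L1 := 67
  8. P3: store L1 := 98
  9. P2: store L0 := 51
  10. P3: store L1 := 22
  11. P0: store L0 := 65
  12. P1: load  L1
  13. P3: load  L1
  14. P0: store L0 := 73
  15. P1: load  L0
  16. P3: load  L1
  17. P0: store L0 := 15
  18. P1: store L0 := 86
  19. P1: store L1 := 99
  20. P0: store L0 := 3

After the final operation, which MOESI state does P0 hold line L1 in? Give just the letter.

step 1: P0: load  L1  ⟶  EIII  (L1)  txn=BusRd  M[L1]=70
step 2: P1: load  L1  ⟶  SSII  (L1)  txn=BusRd  M[L1]=70
step 3: P3: load  L1  ⟶  SSIS  (L1)  txn=BusRd  M[L1]=70
step 4: P0: load  L0  ⟶  EIII  (L0)  txn=BusRd  M[L0]=80
step 5: P1: load  L1  ⟶  SSIS  (L1)  txn=∅  M[L1]=70
step 6: P0: store L1 := 18  ⟶  MIII  (L1)  txn=BusUpgr  M[L1]=70
step 7: P2: store L1 := 67  ⟶  IIMI  (L1)  txn=BusRdX+Flush  M[L1]=18
step 8: P3: store L1 := 98  ⟶  IIIM  (L1)  txn=BusRdX+Flush  M[L1]=67
step 9: P2: store L0 := 51  ⟶  IIMI  (L0)  txn=BusRdX  M[L0]=80
step 10: P3: store L1 := 22  ⟶  IIIM  (L1)  txn=∅  M[L1]=67
step 11: P0: store L0 := 65  ⟶  MIII  (L0)  txn=BusRdX+Flush  M[L0]=51
step 12: P1: load  L1  ⟶  ISIO  (L1)  txn=BusRd  M[L1]=67
step 13: P3: load  L1  ⟶  ISIO  (L1)  txn=∅  M[L1]=67
step 14: P0: store L0 := 73  ⟶  MIII  (L0)  txn=∅  M[L0]=51
step 15: P1: load  L0  ⟶  OSII  (L0)  txn=BusRd  M[L0]=51
step 16: P3: load  L1  ⟶  ISIO  (L1)  txn=∅  M[L1]=67
step 17: P0: store L0 := 15  ⟶  MIII  (L0)  txn=BusUpgr  M[L0]=51
step 18: P1: store L0 := 86  ⟶  IMII  (L0)  txn=BusRdX+Flush  M[L0]=15
step 19: P1: store L1 := 99  ⟶  IMII  (L1)  txn=BusUpgr+Flush  M[L1]=22
step 20: P0: store L0 := 3  ⟶  MIII  (L0)  txn=BusRdX+Flush  M[L0]=86

state = I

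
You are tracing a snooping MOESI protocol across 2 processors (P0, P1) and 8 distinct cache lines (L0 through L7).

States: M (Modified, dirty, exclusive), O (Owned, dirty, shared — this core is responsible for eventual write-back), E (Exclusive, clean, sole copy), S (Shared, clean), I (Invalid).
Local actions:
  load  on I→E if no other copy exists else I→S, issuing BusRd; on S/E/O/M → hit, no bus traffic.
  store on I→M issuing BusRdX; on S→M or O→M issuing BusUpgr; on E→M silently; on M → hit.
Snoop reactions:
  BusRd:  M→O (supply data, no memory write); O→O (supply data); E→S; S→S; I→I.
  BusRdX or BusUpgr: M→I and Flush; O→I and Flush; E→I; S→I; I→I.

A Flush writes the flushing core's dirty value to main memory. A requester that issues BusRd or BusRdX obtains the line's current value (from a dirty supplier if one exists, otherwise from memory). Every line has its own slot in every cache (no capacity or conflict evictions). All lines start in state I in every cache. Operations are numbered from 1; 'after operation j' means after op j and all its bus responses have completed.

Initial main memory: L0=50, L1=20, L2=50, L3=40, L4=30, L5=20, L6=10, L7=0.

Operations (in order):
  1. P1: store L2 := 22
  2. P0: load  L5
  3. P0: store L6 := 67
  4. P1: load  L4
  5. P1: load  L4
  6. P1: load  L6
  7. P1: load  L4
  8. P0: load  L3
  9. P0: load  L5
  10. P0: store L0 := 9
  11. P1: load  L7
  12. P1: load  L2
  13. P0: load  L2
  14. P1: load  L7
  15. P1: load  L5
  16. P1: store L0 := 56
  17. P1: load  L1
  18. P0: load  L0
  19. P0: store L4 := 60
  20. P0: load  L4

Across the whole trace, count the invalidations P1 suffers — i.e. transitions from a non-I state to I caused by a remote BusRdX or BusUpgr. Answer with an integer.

invalidations = 1

[1] P1: store L2 := 22 | P0:I, P1:M(22) | bus: BusRdX
[2] P0: load  L5 | P0:E(20), P1:I | bus: BusRd
[3] P0: store L6 := 67 | P0:M(67), P1:I | bus: BusRdX
[4] P1: load  L4 | P0:I, P1:E(30) | bus: BusRd
[5] P1: load  L4 | P0:I, P1:E(30) | bus: none
[6] P1: load  L6 | P0:O(67), P1:S(67) | bus: BusRd
[7] P1: load  L4 | P0:I, P1:E(30) | bus: none
[8] P0: load  L3 | P0:E(40), P1:I | bus: BusRd
[9] P0: load  L5 | P0:E(20), P1:I | bus: none
[10] P0: store L0 := 9 | P0:M(9), P1:I | bus: BusRdX
[11] P1: load  L7 | P0:I, P1:E(0) | bus: BusRd
[12] P1: load  L2 | P0:I, P1:M(22) | bus: none
[13] P0: load  L2 | P0:S(22), P1:O(22) | bus: BusRd
[14] P1: load  L7 | P0:I, P1:E(0) | bus: none
[15] P1: load  L5 | P0:S(20), P1:S(20) | bus: BusRd
[16] P1: store L0 := 56 | P0:I, P1:M(56) | bus: BusRdX,Flush
[17] P1: load  L1 | P0:I, P1:E(20) | bus: BusRd
[18] P0: load  L0 | P0:S(56), P1:O(56) | bus: BusRd
[19] P0: store L4 := 60 | P0:M(60), P1:I | bus: BusRdX
[20] P0: load  L4 | P0:M(60), P1:I | bus: none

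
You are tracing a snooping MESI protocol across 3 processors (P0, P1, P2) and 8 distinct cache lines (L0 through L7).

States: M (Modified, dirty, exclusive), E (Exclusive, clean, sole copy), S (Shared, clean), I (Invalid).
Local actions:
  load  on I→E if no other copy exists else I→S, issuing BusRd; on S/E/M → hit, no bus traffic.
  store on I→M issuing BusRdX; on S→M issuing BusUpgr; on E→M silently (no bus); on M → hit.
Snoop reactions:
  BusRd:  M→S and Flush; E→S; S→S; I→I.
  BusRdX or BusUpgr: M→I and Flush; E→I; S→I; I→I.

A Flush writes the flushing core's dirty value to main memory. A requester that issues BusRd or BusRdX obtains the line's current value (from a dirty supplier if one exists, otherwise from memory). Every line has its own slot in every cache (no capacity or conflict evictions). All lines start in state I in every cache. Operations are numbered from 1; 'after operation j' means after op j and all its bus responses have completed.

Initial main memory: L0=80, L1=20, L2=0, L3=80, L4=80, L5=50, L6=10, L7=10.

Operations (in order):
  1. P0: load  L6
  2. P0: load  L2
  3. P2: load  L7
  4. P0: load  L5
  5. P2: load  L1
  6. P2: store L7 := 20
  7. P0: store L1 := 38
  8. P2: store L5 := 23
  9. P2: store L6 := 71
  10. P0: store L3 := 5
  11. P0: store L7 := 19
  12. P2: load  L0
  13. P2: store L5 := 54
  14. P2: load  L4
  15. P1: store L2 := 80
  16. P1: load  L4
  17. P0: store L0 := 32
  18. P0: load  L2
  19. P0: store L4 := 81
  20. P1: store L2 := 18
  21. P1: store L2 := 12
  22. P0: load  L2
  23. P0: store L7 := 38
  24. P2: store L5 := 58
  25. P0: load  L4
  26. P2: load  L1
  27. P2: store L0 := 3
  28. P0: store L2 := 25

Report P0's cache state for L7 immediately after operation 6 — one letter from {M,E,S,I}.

  op1 P0: load  L6 → E/I/I on L6; bus BusRd; mem=10
  op2 P0: load  L2 → E/I/I on L2; bus BusRd; mem=0
  op3 P2: load  L7 → I/I/E on L7; bus BusRd; mem=10
  op4 P0: load  L5 → E/I/I on L5; bus BusRd; mem=50
  op5 P2: load  L1 → I/I/E on L1; bus BusRd; mem=20
  op6 P2: store L7 := 20 → I/I/M on L7; bus (none); mem=10
  op7 P0: store L1 := 38 → M/I/I on L1; bus BusRdX; mem=20
  op8 P2: store L5 := 23 → I/I/M on L5; bus BusRdX; mem=50
  op9 P2: store L6 := 71 → I/I/M on L6; bus BusRdX; mem=10
  op10 P0: store L3 := 5 → M/I/I on L3; bus BusRdX; mem=80
  op11 P0: store L7 := 19 → M/I/I on L7; bus BusRdX Flush; mem=20
  op12 P2: load  L0 → I/I/E on L0; bus BusRd; mem=80
  op13 P2: store L5 := 54 → I/I/M on L5; bus (none); mem=50
  op14 P2: load  L4 → I/I/E on L4; bus BusRd; mem=80
  op15 P1: store L2 := 80 → I/M/I on L2; bus BusRdX; mem=0
  op16 P1: load  L4 → I/S/S on L4; bus BusRd; mem=80
  op17 P0: store L0 := 32 → M/I/I on L0; bus BusRdX; mem=80
  op18 P0: load  L2 → S/S/I on L2; bus BusRd Flush; mem=80
  op19 P0: store L4 := 81 → M/I/I on L4; bus BusRdX; mem=80
  op20 P1: store L2 := 18 → I/M/I on L2; bus BusUpgr; mem=80
  op21 P1: store L2 := 12 → I/M/I on L2; bus (none); mem=80
  op22 P0: load  L2 → S/S/I on L2; bus BusRd Flush; mem=12
  op23 P0: store L7 := 38 → M/I/I on L7; bus (none); mem=20
  op24 P2: store L5 := 58 → I/I/M on L5; bus (none); mem=50
  op25 P0: load  L4 → M/I/I on L4; bus (none); mem=80
  op26 P2: load  L1 → S/I/S on L1; bus BusRd Flush; mem=38
  op27 P2: store L0 := 3 → I/I/M on L0; bus BusRdX Flush; mem=32
  op28 P0: store L2 := 25 → M/I/I on L2; bus BusUpgr; mem=12

state = I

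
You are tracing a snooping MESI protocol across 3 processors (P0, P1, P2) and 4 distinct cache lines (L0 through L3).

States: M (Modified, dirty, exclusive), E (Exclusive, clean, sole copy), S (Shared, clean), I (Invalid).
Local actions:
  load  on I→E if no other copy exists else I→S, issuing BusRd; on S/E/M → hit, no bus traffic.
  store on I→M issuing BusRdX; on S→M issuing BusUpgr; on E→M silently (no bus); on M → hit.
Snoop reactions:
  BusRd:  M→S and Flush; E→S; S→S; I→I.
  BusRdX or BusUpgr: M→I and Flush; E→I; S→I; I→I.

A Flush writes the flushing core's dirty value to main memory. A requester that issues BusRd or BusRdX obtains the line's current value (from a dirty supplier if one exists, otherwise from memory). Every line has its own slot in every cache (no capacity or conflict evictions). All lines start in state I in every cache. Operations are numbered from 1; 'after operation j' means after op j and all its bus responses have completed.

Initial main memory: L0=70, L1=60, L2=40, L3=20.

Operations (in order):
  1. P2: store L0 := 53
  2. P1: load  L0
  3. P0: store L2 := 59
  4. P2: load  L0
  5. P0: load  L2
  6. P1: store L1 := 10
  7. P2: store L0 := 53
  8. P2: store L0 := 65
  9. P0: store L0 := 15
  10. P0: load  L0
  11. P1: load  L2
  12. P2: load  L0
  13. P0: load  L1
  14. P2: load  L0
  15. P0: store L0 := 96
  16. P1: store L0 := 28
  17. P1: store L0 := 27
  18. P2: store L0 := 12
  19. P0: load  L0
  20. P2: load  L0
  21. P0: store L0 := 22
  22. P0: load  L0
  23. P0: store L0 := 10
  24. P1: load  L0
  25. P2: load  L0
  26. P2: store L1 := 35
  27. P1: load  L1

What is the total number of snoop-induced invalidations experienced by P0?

invalidations = 2

  op1 P2: store L0 := 53 → I/I/M on L0; bus BusRdX; mem=70
  op2 P1: load  L0 → I/S/S on L0; bus BusRd Flush; mem=53
  op3 P0: store L2 := 59 → M/I/I on L2; bus BusRdX; mem=40
  op4 P2: load  L0 → I/S/S on L0; bus (none); mem=53
  op5 P0: load  L2 → M/I/I on L2; bus (none); mem=40
  op6 P1: store L1 := 10 → I/M/I on L1; bus BusRdX; mem=60
  op7 P2: store L0 := 53 → I/I/M on L0; bus BusUpgr; mem=53
  op8 P2: store L0 := 65 → I/I/M on L0; bus (none); mem=53
  op9 P0: store L0 := 15 → M/I/I on L0; bus BusRdX Flush; mem=65
  op10 P0: load  L0 → M/I/I on L0; bus (none); mem=65
  op11 P1: load  L2 → S/S/I on L2; bus BusRd Flush; mem=59
  op12 P2: load  L0 → S/I/S on L0; bus BusRd Flush; mem=15
  op13 P0: load  L1 → S/S/I on L1; bus BusRd Flush; mem=10
  op14 P2: load  L0 → S/I/S on L0; bus (none); mem=15
  op15 P0: store L0 := 96 → M/I/I on L0; bus BusUpgr; mem=15
  op16 P1: store L0 := 28 → I/M/I on L0; bus BusRdX Flush; mem=96
  op17 P1: store L0 := 27 → I/M/I on L0; bus (none); mem=96
  op18 P2: store L0 := 12 → I/I/M on L0; bus BusRdX Flush; mem=27
  op19 P0: load  L0 → S/I/S on L0; bus BusRd Flush; mem=12
  op20 P2: load  L0 → S/I/S on L0; bus (none); mem=12
  op21 P0: store L0 := 22 → M/I/I on L0; bus BusUpgr; mem=12
  op22 P0: load  L0 → M/I/I on L0; bus (none); mem=12
  op23 P0: store L0 := 10 → M/I/I on L0; bus (none); mem=12
  op24 P1: load  L0 → S/S/I on L0; bus BusRd Flush; mem=10
  op25 P2: load  L0 → S/S/S on L0; bus BusRd; mem=10
  op26 P2: store L1 := 35 → I/I/M on L1; bus BusRdX; mem=10
  op27 P1: load  L1 → I/S/S on L1; bus BusRd Flush; mem=35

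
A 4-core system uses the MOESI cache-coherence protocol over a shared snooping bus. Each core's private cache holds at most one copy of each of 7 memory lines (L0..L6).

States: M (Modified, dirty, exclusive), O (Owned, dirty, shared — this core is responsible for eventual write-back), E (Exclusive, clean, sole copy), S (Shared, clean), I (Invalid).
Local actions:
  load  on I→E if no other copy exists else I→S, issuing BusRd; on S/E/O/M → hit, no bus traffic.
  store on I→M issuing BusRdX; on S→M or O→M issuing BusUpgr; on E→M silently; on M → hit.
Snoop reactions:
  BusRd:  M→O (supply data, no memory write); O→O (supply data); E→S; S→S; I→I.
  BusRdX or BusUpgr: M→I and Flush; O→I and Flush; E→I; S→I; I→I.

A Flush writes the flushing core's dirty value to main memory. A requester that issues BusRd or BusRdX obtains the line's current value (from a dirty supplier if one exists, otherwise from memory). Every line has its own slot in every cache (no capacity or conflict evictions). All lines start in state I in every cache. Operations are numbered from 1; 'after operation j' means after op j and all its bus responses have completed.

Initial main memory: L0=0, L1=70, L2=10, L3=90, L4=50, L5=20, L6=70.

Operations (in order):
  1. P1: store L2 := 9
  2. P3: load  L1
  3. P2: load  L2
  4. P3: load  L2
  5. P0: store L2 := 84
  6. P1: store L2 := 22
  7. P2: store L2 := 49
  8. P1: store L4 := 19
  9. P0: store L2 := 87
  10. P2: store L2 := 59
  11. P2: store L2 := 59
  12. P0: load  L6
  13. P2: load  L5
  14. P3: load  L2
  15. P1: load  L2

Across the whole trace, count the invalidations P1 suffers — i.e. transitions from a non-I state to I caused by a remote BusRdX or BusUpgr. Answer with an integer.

invalidations = 2

step 1: P1: store L2 := 9  ⟶  IMII  (L2)  txn=BusRdX  M[L2]=10
step 2: P3: load  L1  ⟶  IIIE  (L1)  txn=BusRd  M[L1]=70
step 3: P2: load  L2  ⟶  IOSI  (L2)  txn=BusRd  M[L2]=10
step 4: P3: load  L2  ⟶  IOSS  (L2)  txn=BusRd  M[L2]=10
step 5: P0: store L2 := 84  ⟶  MIII  (L2)  txn=BusRdX+Flush  M[L2]=9
step 6: P1: store L2 := 22  ⟶  IMII  (L2)  txn=BusRdX+Flush  M[L2]=84
step 7: P2: store L2 := 49  ⟶  IIMI  (L2)  txn=BusRdX+Flush  M[L2]=22
step 8: P1: store L4 := 19  ⟶  IMII  (L4)  txn=BusRdX  M[L4]=50
step 9: P0: store L2 := 87  ⟶  MIII  (L2)  txn=BusRdX+Flush  M[L2]=49
step 10: P2: store L2 := 59  ⟶  IIMI  (L2)  txn=BusRdX+Flush  M[L2]=87
step 11: P2: store L2 := 59  ⟶  IIMI  (L2)  txn=∅  M[L2]=87
step 12: P0: load  L6  ⟶  EIII  (L6)  txn=BusRd  M[L6]=70
step 13: P2: load  L5  ⟶  IIEI  (L5)  txn=BusRd  M[L5]=20
step 14: P3: load  L2  ⟶  IIOS  (L2)  txn=BusRd  M[L2]=87
step 15: P1: load  L2  ⟶  ISOS  (L2)  txn=BusRd  M[L2]=87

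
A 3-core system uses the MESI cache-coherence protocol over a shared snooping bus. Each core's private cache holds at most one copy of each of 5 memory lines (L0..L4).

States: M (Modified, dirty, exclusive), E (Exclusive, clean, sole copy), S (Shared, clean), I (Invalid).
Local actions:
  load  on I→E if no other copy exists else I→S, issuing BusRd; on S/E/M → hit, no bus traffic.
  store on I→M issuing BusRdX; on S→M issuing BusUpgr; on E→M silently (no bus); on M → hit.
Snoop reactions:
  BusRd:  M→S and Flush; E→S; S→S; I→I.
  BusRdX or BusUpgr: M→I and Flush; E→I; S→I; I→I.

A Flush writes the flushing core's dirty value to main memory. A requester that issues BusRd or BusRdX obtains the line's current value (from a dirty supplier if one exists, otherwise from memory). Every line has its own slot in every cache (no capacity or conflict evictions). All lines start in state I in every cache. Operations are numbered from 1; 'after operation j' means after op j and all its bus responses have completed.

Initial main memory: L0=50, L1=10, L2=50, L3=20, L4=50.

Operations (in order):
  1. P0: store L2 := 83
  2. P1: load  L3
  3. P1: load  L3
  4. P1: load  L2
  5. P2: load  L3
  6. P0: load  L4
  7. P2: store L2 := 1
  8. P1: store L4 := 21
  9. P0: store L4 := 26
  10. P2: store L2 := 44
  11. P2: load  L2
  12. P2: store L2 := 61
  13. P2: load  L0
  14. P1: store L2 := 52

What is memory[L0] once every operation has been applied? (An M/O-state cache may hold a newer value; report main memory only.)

memory[L0] = 50

step 1: P0: store L2 := 83  ⟶  MII  (L2)  txn=BusRdX  M[L2]=50
step 2: P1: load  L3  ⟶  IEI  (L3)  txn=BusRd  M[L3]=20
step 3: P1: load  L3  ⟶  IEI  (L3)  txn=∅  M[L3]=20
step 4: P1: load  L2  ⟶  SSI  (L2)  txn=BusRd+Flush  M[L2]=83
step 5: P2: load  L3  ⟶  ISS  (L3)  txn=BusRd  M[L3]=20
step 6: P0: load  L4  ⟶  EII  (L4)  txn=BusRd  M[L4]=50
step 7: P2: store L2 := 1  ⟶  IIM  (L2)  txn=BusRdX  M[L2]=83
step 8: P1: store L4 := 21  ⟶  IMI  (L4)  txn=BusRdX  M[L4]=50
step 9: P0: store L4 := 26  ⟶  MII  (L4)  txn=BusRdX+Flush  M[L4]=21
step 10: P2: store L2 := 44  ⟶  IIM  (L2)  txn=∅  M[L2]=83
step 11: P2: load  L2  ⟶  IIM  (L2)  txn=∅  M[L2]=83
step 12: P2: store L2 := 61  ⟶  IIM  (L2)  txn=∅  M[L2]=83
step 13: P2: load  L0  ⟶  IIE  (L0)  txn=BusRd  M[L0]=50
step 14: P1: store L2 := 52  ⟶  IMI  (L2)  txn=BusRdX+Flush  M[L2]=61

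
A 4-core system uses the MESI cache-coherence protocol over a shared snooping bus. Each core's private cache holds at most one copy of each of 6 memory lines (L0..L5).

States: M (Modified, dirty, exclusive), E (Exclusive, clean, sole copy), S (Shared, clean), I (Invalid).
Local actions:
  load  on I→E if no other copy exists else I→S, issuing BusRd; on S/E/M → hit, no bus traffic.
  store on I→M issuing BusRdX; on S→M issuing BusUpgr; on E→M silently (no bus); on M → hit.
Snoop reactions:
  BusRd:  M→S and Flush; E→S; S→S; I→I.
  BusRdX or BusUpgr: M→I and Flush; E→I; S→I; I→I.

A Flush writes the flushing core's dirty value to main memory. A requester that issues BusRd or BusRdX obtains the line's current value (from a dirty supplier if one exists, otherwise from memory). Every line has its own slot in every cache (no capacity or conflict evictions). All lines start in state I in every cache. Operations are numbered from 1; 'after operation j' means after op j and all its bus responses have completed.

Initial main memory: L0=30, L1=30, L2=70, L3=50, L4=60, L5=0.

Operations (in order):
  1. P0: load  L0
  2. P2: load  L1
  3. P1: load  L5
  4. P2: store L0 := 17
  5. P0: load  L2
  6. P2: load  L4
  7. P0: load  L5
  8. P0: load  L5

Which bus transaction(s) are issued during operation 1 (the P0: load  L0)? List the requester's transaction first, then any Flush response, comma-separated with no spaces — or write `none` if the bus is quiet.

  op1 P0: load  L0 → E/I/I/I on L0; bus BusRd; mem=30
  op2 P2: load  L1 → I/I/E/I on L1; bus BusRd; mem=30
  op3 P1: load  L5 → I/E/I/I on L5; bus BusRd; mem=0
  op4 P2: store L0 := 17 → I/I/M/I on L0; bus BusRdX; mem=30
  op5 P0: load  L2 → E/I/I/I on L2; bus BusRd; mem=70
  op6 P2: load  L4 → I/I/E/I on L4; bus BusRd; mem=60
  op7 P0: load  L5 → S/S/I/I on L5; bus BusRd; mem=0
  op8 P0: load  L5 → S/S/I/I on L5; bus (none); mem=0

bus = BusRd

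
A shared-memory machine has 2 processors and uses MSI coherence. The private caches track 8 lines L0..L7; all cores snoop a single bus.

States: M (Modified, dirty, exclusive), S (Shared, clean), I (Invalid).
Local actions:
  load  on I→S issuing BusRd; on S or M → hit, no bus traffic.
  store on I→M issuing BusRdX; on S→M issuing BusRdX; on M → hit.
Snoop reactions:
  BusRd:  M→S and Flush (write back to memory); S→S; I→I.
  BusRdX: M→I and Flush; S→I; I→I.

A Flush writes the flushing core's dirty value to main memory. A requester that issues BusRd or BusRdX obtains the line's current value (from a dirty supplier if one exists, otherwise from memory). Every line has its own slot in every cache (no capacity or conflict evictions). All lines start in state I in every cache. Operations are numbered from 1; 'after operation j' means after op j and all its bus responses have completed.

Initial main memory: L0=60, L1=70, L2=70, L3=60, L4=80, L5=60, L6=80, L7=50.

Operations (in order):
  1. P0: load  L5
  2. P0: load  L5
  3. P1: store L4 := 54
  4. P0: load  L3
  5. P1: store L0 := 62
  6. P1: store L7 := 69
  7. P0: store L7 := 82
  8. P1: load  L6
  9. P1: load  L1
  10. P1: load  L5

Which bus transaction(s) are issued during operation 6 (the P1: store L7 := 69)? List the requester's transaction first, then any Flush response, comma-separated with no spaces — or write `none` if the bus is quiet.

bus = BusRdX

[1] P0: load  L5 | P0:S(60), P1:I | bus: BusRd
[2] P0: load  L5 | P0:S(60), P1:I | bus: none
[3] P1: store L4 := 54 | P0:I, P1:M(54) | bus: BusRdX
[4] P0: load  L3 | P0:S(60), P1:I | bus: BusRd
[5] P1: store L0 := 62 | P0:I, P1:M(62) | bus: BusRdX
[6] P1: store L7 := 69 | P0:I, P1:M(69) | bus: BusRdX
[7] P0: store L7 := 82 | P0:M(82), P1:I | bus: BusRdX,Flush
[8] P1: load  L6 | P0:I, P1:S(80) | bus: BusRd
[9] P1: load  L1 | P0:I, P1:S(70) | bus: BusRd
[10] P1: load  L5 | P0:S(60), P1:S(60) | bus: BusRd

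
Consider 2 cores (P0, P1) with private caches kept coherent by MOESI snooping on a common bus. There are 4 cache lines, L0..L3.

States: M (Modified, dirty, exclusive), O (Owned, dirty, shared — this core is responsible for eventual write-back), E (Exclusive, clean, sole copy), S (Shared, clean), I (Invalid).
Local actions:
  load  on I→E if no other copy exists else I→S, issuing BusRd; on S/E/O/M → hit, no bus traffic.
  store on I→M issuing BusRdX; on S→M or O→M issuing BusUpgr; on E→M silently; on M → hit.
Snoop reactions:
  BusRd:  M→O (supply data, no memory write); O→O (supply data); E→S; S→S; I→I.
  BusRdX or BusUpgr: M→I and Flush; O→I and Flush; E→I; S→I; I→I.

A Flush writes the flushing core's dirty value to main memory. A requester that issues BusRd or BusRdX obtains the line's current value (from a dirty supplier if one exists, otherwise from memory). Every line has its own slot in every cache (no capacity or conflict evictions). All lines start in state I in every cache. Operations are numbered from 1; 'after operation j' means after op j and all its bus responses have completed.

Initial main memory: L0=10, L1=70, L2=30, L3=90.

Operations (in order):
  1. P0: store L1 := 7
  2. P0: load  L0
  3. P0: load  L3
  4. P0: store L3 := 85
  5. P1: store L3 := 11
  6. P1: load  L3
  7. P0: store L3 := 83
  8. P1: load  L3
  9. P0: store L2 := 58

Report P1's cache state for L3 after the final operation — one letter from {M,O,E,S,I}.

step 1: P0: store L1 := 7  ⟶  MI  (L1)  txn=BusRdX  M[L1]=70
step 2: P0: load  L0  ⟶  EI  (L0)  txn=BusRd  M[L0]=10
step 3: P0: load  L3  ⟶  EI  (L3)  txn=BusRd  M[L3]=90
step 4: P0: store L3 := 85  ⟶  MI  (L3)  txn=∅  M[L3]=90
step 5: P1: store L3 := 11  ⟶  IM  (L3)  txn=BusRdX+Flush  M[L3]=85
step 6: P1: load  L3  ⟶  IM  (L3)  txn=∅  M[L3]=85
step 7: P0: store L3 := 83  ⟶  MI  (L3)  txn=BusRdX+Flush  M[L3]=11
step 8: P1: load  L3  ⟶  OS  (L3)  txn=BusRd  M[L3]=11
step 9: P0: store L2 := 58  ⟶  MI  (L2)  txn=BusRdX  M[L2]=30

state = S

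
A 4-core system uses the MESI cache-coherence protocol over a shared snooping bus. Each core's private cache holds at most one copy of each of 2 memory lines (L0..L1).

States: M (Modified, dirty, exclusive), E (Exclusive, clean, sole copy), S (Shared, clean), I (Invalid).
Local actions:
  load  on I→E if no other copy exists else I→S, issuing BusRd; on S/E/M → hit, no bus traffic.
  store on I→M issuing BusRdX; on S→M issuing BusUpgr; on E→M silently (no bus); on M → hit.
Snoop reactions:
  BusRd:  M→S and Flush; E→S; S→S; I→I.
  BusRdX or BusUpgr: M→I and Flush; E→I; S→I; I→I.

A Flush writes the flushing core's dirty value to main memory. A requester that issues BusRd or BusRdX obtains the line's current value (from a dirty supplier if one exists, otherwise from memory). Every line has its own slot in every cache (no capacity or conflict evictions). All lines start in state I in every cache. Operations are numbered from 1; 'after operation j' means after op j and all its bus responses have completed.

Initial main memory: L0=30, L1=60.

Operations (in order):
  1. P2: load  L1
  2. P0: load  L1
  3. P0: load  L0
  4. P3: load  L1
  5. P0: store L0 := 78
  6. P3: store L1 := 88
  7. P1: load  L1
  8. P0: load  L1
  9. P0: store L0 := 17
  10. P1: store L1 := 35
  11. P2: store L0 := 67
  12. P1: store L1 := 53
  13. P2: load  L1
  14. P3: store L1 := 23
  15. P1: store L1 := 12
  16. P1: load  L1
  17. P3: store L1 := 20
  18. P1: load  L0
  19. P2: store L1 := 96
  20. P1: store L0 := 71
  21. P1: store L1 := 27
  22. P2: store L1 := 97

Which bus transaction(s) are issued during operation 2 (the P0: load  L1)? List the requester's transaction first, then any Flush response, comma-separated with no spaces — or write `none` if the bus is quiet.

1. P2: load  L1  bus=[BusRd]  L1: P0=I P1=I P2=E P3=I  mem[L1]=60
2. P0: load  L1  bus=[BusRd]  L1: P0=S P1=I P2=S P3=I  mem[L1]=60
3. P0: load  L0  bus=[BusRd]  L0: P0=E P1=I P2=I P3=I  mem[L0]=30
4. P3: load  L1  bus=[BusRd]  L1: P0=S P1=I P2=S P3=S  mem[L1]=60
5. P0: store L0 := 78  bus=[-]  L0: P0=M P1=I P2=I P3=I  mem[L0]=30
6. P3: store L1 := 88  bus=[BusUpgr]  L1: P0=I P1=I P2=I P3=M  mem[L1]=60
7. P1: load  L1  bus=[BusRd,Flush]  L1: P0=I P1=S P2=I P3=S  mem[L1]=88
8. P0: load  L1  bus=[BusRd]  L1: P0=S P1=S P2=I P3=S  mem[L1]=88
9. P0: store L0 := 17  bus=[-]  L0: P0=M P1=I P2=I P3=I  mem[L0]=30
10. P1: store L1 := 35  bus=[BusUpgr]  L1: P0=I P1=M P2=I P3=I  mem[L1]=88
11. P2: store L0 := 67  bus=[BusRdX,Flush]  L0: P0=I P1=I P2=M P3=I  mem[L0]=17
12. P1: store L1 := 53  bus=[-]  L1: P0=I P1=M P2=I P3=I  mem[L1]=88
13. P2: load  L1  bus=[BusRd,Flush]  L1: P0=I P1=S P2=S P3=I  mem[L1]=53
14. P3: store L1 := 23  bus=[BusRdX]  L1: P0=I P1=I P2=I P3=M  mem[L1]=53
15. P1: store L1 := 12  bus=[BusRdX,Flush]  L1: P0=I P1=M P2=I P3=I  mem[L1]=23
16. P1: load  L1  bus=[-]  L1: P0=I P1=M P2=I P3=I  mem[L1]=23
17. P3: store L1 := 20  bus=[BusRdX,Flush]  L1: P0=I P1=I P2=I P3=M  mem[L1]=12
18. P1: load  L0  bus=[BusRd,Flush]  L0: P0=I P1=S P2=S P3=I  mem[L0]=67
19. P2: store L1 := 96  bus=[BusRdX,Flush]  L1: P0=I P1=I P2=M P3=I  mem[L1]=20
20. P1: store L0 := 71  bus=[BusUpgr]  L0: P0=I P1=M P2=I P3=I  mem[L0]=67
21. P1: store L1 := 27  bus=[BusRdX,Flush]  L1: P0=I P1=M P2=I P3=I  mem[L1]=96
22. P2: store L1 := 97  bus=[BusRdX,Flush]  L1: P0=I P1=I P2=M P3=I  mem[L1]=27

bus = BusRd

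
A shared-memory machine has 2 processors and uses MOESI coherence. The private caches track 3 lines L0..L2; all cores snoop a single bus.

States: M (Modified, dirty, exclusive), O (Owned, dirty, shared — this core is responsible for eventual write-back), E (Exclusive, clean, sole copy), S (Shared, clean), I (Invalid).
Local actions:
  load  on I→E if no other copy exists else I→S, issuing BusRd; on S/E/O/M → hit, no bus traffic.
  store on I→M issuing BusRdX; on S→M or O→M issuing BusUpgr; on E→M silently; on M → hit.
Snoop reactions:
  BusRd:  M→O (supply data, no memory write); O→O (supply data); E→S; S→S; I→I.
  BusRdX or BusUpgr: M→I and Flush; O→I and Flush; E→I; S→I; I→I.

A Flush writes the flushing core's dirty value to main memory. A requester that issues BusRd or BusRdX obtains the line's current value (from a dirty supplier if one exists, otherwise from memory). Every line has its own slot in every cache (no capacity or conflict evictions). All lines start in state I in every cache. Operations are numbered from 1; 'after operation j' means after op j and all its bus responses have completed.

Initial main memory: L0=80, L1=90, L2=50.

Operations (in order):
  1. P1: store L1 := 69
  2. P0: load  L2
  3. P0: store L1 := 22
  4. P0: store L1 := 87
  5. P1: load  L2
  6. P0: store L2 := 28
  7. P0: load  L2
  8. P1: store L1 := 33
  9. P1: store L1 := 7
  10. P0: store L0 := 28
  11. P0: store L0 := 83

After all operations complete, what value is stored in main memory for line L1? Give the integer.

1. P1: store L1 := 69  bus=[BusRdX]  L1: P0=I P1=M  mem[L1]=90
2. P0: load  L2  bus=[BusRd]  L2: P0=E P1=I  mem[L2]=50
3. P0: store L1 := 22  bus=[BusRdX,Flush]  L1: P0=M P1=I  mem[L1]=69
4. P0: store L1 := 87  bus=[-]  L1: P0=M P1=I  mem[L1]=69
5. P1: load  L2  bus=[BusRd]  L2: P0=S P1=S  mem[L2]=50
6. P0: store L2 := 28  bus=[BusUpgr]  L2: P0=M P1=I  mem[L2]=50
7. P0: load  L2  bus=[-]  L2: P0=M P1=I  mem[L2]=50
8. P1: store L1 := 33  bus=[BusRdX,Flush]  L1: P0=I P1=M  mem[L1]=87
9. P1: store L1 := 7  bus=[-]  L1: P0=I P1=M  mem[L1]=87
10. P0: store L0 := 28  bus=[BusRdX]  L0: P0=M P1=I  mem[L0]=80
11. P0: store L0 := 83  bus=[-]  L0: P0=M P1=I  mem[L0]=80

memory[L1] = 87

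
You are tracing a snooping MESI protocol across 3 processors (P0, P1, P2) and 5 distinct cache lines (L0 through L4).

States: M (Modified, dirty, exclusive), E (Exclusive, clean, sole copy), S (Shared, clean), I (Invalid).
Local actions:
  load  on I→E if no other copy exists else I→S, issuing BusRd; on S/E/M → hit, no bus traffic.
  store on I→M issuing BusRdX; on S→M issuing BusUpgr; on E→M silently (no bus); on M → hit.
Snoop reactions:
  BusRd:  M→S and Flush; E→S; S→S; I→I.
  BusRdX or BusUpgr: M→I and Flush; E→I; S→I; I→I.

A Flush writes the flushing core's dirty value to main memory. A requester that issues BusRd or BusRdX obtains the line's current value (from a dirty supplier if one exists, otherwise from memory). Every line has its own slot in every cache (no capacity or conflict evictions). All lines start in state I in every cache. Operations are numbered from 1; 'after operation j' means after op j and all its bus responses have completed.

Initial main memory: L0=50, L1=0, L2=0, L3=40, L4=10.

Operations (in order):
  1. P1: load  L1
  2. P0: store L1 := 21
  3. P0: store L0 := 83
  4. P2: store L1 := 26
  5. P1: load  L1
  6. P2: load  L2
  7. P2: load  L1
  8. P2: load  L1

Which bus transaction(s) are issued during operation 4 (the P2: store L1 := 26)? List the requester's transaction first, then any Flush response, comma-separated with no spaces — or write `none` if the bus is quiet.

step 1: P1: load  L1  ⟶  IEI  (L1)  txn=BusRd  M[L1]=0
step 2: P0: store L1 := 21  ⟶  MII  (L1)  txn=BusRdX  M[L1]=0
step 3: P0: store L0 := 83  ⟶  MII  (L0)  txn=BusRdX  M[L0]=50
step 4: P2: store L1 := 26  ⟶  IIM  (L1)  txn=BusRdX+Flush  M[L1]=21
step 5: P1: load  L1  ⟶  ISS  (L1)  txn=BusRd+Flush  M[L1]=26
step 6: P2: load  L2  ⟶  IIE  (L2)  txn=BusRd  M[L2]=0
step 7: P2: load  L1  ⟶  ISS  (L1)  txn=∅  M[L1]=26
step 8: P2: load  L1  ⟶  ISS  (L1)  txn=∅  M[L1]=26

bus = BusRdX,Flush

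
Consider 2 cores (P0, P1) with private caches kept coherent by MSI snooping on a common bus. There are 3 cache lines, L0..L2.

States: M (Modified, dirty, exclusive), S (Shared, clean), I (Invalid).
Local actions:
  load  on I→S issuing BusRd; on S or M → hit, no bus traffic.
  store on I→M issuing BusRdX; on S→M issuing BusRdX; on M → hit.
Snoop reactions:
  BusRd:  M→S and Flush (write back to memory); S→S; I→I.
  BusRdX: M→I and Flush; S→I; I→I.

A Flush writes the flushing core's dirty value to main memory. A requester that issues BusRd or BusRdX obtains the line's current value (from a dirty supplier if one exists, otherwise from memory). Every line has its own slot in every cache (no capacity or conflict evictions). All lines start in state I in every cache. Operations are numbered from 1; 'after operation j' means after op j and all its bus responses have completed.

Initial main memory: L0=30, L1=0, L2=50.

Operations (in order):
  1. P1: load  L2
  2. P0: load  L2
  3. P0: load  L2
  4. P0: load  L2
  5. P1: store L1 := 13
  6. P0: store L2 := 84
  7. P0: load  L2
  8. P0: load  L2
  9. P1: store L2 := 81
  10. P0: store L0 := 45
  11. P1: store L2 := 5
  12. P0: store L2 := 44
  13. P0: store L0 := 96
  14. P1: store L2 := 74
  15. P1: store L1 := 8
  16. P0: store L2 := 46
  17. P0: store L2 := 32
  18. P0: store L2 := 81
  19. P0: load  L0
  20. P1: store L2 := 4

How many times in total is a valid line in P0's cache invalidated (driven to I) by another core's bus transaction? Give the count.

1. P1: load  L2  bus=[BusRd]  L2: P0=I P1=S  mem[L2]=50
2. P0: load  L2  bus=[BusRd]  L2: P0=S P1=S  mem[L2]=50
3. P0: load  L2  bus=[-]  L2: P0=S P1=S  mem[L2]=50
4. P0: load  L2  bus=[-]  L2: P0=S P1=S  mem[L2]=50
5. P1: store L1 := 13  bus=[BusRdX]  L1: P0=I P1=M  mem[L1]=0
6. P0: store L2 := 84  bus=[BusRdX]  L2: P0=M P1=I  mem[L2]=50
7. P0: load  L2  bus=[-]  L2: P0=M P1=I  mem[L2]=50
8. P0: load  L2  bus=[-]  L2: P0=M P1=I  mem[L2]=50
9. P1: store L2 := 81  bus=[BusRdX,Flush]  L2: P0=I P1=M  mem[L2]=84
10. P0: store L0 := 45  bus=[BusRdX]  L0: P0=M P1=I  mem[L0]=30
11. P1: store L2 := 5  bus=[-]  L2: P0=I P1=M  mem[L2]=84
12. P0: store L2 := 44  bus=[BusRdX,Flush]  L2: P0=M P1=I  mem[L2]=5
13. P0: store L0 := 96  bus=[-]  L0: P0=M P1=I  mem[L0]=30
14. P1: store L2 := 74  bus=[BusRdX,Flush]  L2: P0=I P1=M  mem[L2]=44
15. P1: store L1 := 8  bus=[-]  L1: P0=I P1=M  mem[L1]=0
16. P0: store L2 := 46  bus=[BusRdX,Flush]  L2: P0=M P1=I  mem[L2]=74
17. P0: store L2 := 32  bus=[-]  L2: P0=M P1=I  mem[L2]=74
18. P0: store L2 := 81  bus=[-]  L2: P0=M P1=I  mem[L2]=74
19. P0: load  L0  bus=[-]  L0: P0=M P1=I  mem[L0]=30
20. P1: store L2 := 4  bus=[BusRdX,Flush]  L2: P0=I P1=M  mem[L2]=81

invalidations = 3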